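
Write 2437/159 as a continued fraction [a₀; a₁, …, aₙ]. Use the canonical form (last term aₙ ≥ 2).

[15; 3, 17, 3]

2437 = 15*159 + 52
159 = 3*52 + 3
52 = 17*3 + 1
3 = 3*1 + 0  (stop)
So 2437/159 = [15; 3, 17, 3].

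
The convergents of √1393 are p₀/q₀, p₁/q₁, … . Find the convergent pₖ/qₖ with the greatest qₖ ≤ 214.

3583/96

√1393 = [37; 3, 10, 3, 74, …] (period length 4).
Convergents:
  p_0/q_0 = 37/1
  p_1/q_1 = 112/3
  p_2/q_2 = 1157/31
  p_3/q_3 = 3583/96
  p_4/q_4 = 266299/7135
q_3 = 96 ≤ 214 < 7135 = q_4, so the answer is 3583/96.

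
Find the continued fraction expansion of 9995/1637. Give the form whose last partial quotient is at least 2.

[6; 9, 2, 6, 6, 2]

9995 = 6×1637 + 173
1637 = 9×173 + 80
173 = 2×80 + 13
80 = 6×13 + 2
13 = 6×2 + 1
2 = 2×1 + 0  (stop)
So 9995/1637 = [6; 9, 2, 6, 6, 2].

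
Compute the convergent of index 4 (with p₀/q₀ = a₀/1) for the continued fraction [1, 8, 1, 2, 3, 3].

97/87

Using pₖ = aₖpₖ₋₁ + pₖ₋₂, qₖ = aₖqₖ₋₁ + qₖ₋₂ (with p₋₁=1, p₋₂=0, q₋₁=0, q₋₂=1):
  k=0: a=1, p=1, q=1
  k=1: a=8, p=9, q=8
  k=2: a=1, p=10, q=9
  k=3: a=2, p=29, q=26
  k=4: a=3, p=97, q=87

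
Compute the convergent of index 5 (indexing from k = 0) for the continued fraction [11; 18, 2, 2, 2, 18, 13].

Using pₖ = aₖpₖ₋₁ + pₖ₋₂, qₖ = aₖqₖ₋₁ + qₖ₋₂ (with p₋₁=1, p₋₂=0, q₋₁=0, q₋₂=1):
  k=0: a=11, p=11, q=1
  k=1: a=18, p=199, q=18
  k=2: a=2, p=409, q=37
  k=3: a=2, p=1017, q=92
  k=4: a=2, p=2443, q=221
  k=5: a=18, p=44991, q=4070

44991/4070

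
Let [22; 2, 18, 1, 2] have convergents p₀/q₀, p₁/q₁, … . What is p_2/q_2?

Using pₖ = aₖpₖ₋₁ + pₖ₋₂, qₖ = aₖqₖ₋₁ + qₖ₋₂ (with p₋₁=1, p₋₂=0, q₋₁=0, q₋₂=1):
  k=0: a=22, p=22, q=1
  k=1: a=2, p=45, q=2
  k=2: a=18, p=832, q=37

832/37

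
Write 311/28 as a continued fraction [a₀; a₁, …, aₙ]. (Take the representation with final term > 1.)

[11; 9, 3]

311 = 11*28 + 3
28 = 9*3 + 1
3 = 3*1 + 0  (stop)
So 311/28 = [11; 9, 3].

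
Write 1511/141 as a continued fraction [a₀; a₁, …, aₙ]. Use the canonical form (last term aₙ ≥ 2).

[10; 1, 2, 1, 1, 9, 2]

1511 = 10×141 + 101
141 = 1×101 + 40
101 = 2×40 + 21
40 = 1×21 + 19
21 = 1×19 + 2
19 = 9×2 + 1
2 = 2×1 + 0  (stop)
So 1511/141 = [10; 1, 2, 1, 1, 9, 2].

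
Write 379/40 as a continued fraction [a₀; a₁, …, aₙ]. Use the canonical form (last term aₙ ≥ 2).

[9; 2, 9, 2]

379 = 9×40 + 19
40 = 2×19 + 2
19 = 9×2 + 1
2 = 2×1 + 0  (stop)
So 379/40 = [9; 2, 9, 2].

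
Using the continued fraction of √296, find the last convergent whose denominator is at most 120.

757/44

√296 = [17; 4, 1, 7, 1, 4, 34, …] (period length 6).
Convergents:
  p_0/q_0 = 17/1
  p_1/q_1 = 69/4
  p_2/q_2 = 86/5
  p_3/q_3 = 671/39
  p_4/q_4 = 757/44
  p_5/q_5 = 3699/215
q_4 = 44 ≤ 120 < 215 = q_5, so the answer is 757/44.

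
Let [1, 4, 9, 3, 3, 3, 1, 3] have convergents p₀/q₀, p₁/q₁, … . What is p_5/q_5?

Using pₖ = aₖpₖ₋₁ + pₖ₋₂, qₖ = aₖqₖ₋₁ + qₖ₋₂ (with p₋₁=1, p₋₂=0, q₋₁=0, q₋₂=1):
  k=0: a=1, p=1, q=1
  k=1: a=4, p=5, q=4
  k=2: a=9, p=46, q=37
  k=3: a=3, p=143, q=115
  k=4: a=3, p=475, q=382
  k=5: a=3, p=1568, q=1261

1568/1261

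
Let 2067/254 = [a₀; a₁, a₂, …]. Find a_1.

7

2067 = 8·254 + 35   →  a_0 = 8
254 = 7·35 + 9   →  a_1 = 7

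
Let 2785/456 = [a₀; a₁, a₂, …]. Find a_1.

9

2785 = 6·456 + 49   →  a_0 = 6
456 = 9·49 + 15   →  a_1 = 9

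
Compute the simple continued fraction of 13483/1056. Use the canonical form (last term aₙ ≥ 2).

13483 = 12×1056 + 811
1056 = 1×811 + 245
811 = 3×245 + 76
245 = 3×76 + 17
76 = 4×17 + 8
17 = 2×8 + 1
8 = 8×1 + 0  (stop)
So 13483/1056 = [12; 1, 3, 3, 4, 2, 8].

[12; 1, 3, 3, 4, 2, 8]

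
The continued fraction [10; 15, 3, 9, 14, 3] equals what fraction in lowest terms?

187063/18585

Using pₖ = aₖpₖ₋₁ + pₖ₋₂ and qₖ = aₖqₖ₋₁ + qₖ₋₂:
  k=0: a=10, p=10, q=1
  k=1: a=15, p=151, q=15
  k=2: a=3, p=463, q=46
  k=3: a=9, p=4318, q=429
  k=4: a=14, p=60915, q=6052
  k=5: a=3, p=187063, q=18585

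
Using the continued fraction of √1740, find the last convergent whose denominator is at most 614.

12222/293

√1740 = [41; 1, 2, 2, 20, 2, 2, 1, 82, …] (period length 8).
Convergents:
  p_0/q_0 = 41/1
  p_1/q_1 = 42/1
  p_2/q_2 = 125/3
  p_3/q_3 = 292/7
  p_4/q_4 = 5965/143
  p_5/q_5 = 12222/293
  p_6/q_6 = 30409/729
q_5 = 293 ≤ 614 < 729 = q_6, so the answer is 12222/293.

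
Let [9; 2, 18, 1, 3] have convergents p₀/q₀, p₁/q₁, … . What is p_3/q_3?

Using pₖ = aₖpₖ₋₁ + pₖ₋₂, qₖ = aₖqₖ₋₁ + qₖ₋₂ (with p₋₁=1, p₋₂=0, q₋₁=0, q₋₂=1):
  k=0: a=9, p=9, q=1
  k=1: a=2, p=19, q=2
  k=2: a=18, p=351, q=37
  k=3: a=1, p=370, q=39

370/39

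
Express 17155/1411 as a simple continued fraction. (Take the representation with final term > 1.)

17155 = 12×1411 + 223
1411 = 6×223 + 73
223 = 3×73 + 4
73 = 18×4 + 1
4 = 4×1 + 0  (stop)
So 17155/1411 = [12; 6, 3, 18, 4].

[12; 6, 3, 18, 4]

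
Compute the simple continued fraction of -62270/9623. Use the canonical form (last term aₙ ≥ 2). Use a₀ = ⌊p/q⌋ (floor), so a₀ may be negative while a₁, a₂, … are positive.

[-7; 1, 1, 8, 9, 3, 6, 3]

-62270 = -7*9623 + 5091
9623 = 1*5091 + 4532
5091 = 1*4532 + 559
4532 = 8*559 + 60
559 = 9*60 + 19
60 = 3*19 + 3
19 = 6*3 + 1
3 = 3*1 + 0  (stop)
So -62270/9623 = [-7; 1, 1, 8, 9, 3, 6, 3].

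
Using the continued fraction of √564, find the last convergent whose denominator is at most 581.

13513/569

√564 = [23; 1, 2, 1, 46, …] (period length 4).
Convergents:
  p_0/q_0 = 23/1
  p_1/q_1 = 24/1
  p_2/q_2 = 71/3
  p_3/q_3 = 95/4
  p_4/q_4 = 4441/187
  p_5/q_5 = 4536/191
  p_6/q_6 = 13513/569
  p_7/q_7 = 18049/760
q_6 = 569 ≤ 581 < 760 = q_7, so the answer is 13513/569.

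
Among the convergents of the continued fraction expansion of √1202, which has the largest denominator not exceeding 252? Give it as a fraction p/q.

√1202 = [34; 1, 2, 34, 2, 1, 68, …] (period length 6).
Convergents:
  p_0/q_0 = 34/1
  p_1/q_1 = 35/1
  p_2/q_2 = 104/3
  p_3/q_3 = 3571/103
  p_4/q_4 = 7246/209
  p_5/q_5 = 10817/312
q_4 = 209 ≤ 252 < 312 = q_5, so the answer is 7246/209.

7246/209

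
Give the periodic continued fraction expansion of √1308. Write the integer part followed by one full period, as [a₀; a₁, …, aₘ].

a₀ = ⌊√1308⌋ = 36.

[36; 6, 72]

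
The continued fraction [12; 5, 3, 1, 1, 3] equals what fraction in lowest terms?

Fold from the inside: start with 3/1.
  1 + 1/3 = 4/3
  1 + 3/4 = 7/4
  3 + 4/7 = 25/7
  5 + 7/25 = 132/25
  12 + 25/132 = 1609/132

1609/132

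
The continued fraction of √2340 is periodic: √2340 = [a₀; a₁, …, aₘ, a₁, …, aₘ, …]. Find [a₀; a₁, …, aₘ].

a₀ = ⌊√2340⌋ = 48.
With m₀=0, d₀=1 and mₖ₊₁ = dₖaₖ − mₖ, dₖ₊₁ = (n − mₖ₊₁²)/dₖ, aₖ₊₁ = ⌊(a₀+mₖ₊₁)/dₖ₊₁⌋:
  k=1: m=48, d=36, a=2
  k=2: m=24, d=49, a=1
  k=3: m=25, d=35, a=2
  k=4: m=45, d=9, a=10
  k=5: m=45, d=35, a=2
  k=6: m=25, d=49, a=1
  k=7: m=24, d=36, a=2
  k=8: m=48, d=1, a=96
d=1 and a=2a₀=96 at k=8, so the next step gives (m, d) = (48, 36) again — its k=1 value — and the period has length 8.

[48; 2, 1, 2, 10, 2, 1, 2, 96]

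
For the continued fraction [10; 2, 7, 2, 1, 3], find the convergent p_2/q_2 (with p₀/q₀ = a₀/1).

Using pₖ = aₖpₖ₋₁ + pₖ₋₂, qₖ = aₖqₖ₋₁ + qₖ₋₂ (with p₋₁=1, p₋₂=0, q₋₁=0, q₋₂=1):
  k=0: a=10, p=10, q=1
  k=1: a=2, p=21, q=2
  k=2: a=7, p=157, q=15

157/15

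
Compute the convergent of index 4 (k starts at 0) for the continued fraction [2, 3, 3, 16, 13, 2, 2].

4898/2129

Using pₖ = aₖpₖ₋₁ + pₖ₋₂, qₖ = aₖqₖ₋₁ + qₖ₋₂ (with p₋₁=1, p₋₂=0, q₋₁=0, q₋₂=1):
  k=0: a=2, p=2, q=1
  k=1: a=3, p=7, q=3
  k=2: a=3, p=23, q=10
  k=3: a=16, p=375, q=163
  k=4: a=13, p=4898, q=2129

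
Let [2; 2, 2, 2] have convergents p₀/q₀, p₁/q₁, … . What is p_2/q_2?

Using pₖ = aₖpₖ₋₁ + pₖ₋₂, qₖ = aₖqₖ₋₁ + qₖ₋₂ (with p₋₁=1, p₋₂=0, q₋₁=0, q₋₂=1):
  k=0: a=2, p=2, q=1
  k=1: a=2, p=5, q=2
  k=2: a=2, p=12, q=5

12/5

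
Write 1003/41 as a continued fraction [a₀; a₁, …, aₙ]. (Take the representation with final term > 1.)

[24; 2, 6, 3]

1003 = 24·41 + 19
41 = 2·19 + 3
19 = 6·3 + 1
3 = 3·1 + 0  (stop)
So 1003/41 = [24; 2, 6, 3].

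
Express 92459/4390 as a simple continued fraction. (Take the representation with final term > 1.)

92459 = 21·4390 + 269
4390 = 16·269 + 86
269 = 3·86 + 11
86 = 7·11 + 9
11 = 1·9 + 2
9 = 4·2 + 1
2 = 2·1 + 0  (stop)
So 92459/4390 = [21; 16, 3, 7, 1, 4, 2].

[21; 16, 3, 7, 1, 4, 2]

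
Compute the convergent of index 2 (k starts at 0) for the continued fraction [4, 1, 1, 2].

9/2

Using pₖ = aₖpₖ₋₁ + pₖ₋₂, qₖ = aₖqₖ₋₁ + qₖ₋₂ (with p₋₁=1, p₋₂=0, q₋₁=0, q₋₂=1):
  k=0: a=4, p=4, q=1
  k=1: a=1, p=5, q=1
  k=2: a=1, p=9, q=2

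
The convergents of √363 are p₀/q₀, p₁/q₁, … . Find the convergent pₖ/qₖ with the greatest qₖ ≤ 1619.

√363 = [19; 19, 38, …] (period length 2).
Convergents:
  p_0/q_0 = 19/1
  p_1/q_1 = 362/19
  p_2/q_2 = 13775/723
  p_3/q_3 = 262087/13756
q_2 = 723 ≤ 1619 < 13756 = q_3, so the answer is 13775/723.

13775/723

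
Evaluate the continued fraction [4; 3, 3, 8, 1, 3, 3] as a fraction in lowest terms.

5071/1179

Fold from the inside: start with 3/1.
  3 + 1/3 = 10/3
  1 + 3/10 = 13/10
  8 + 10/13 = 114/13
  3 + 13/114 = 355/114
  3 + 114/355 = 1179/355
  4 + 355/1179 = 5071/1179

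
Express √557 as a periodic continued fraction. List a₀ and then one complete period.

[23; 1, 1, 1, 1, 46]

a₀ = ⌊√557⌋ = 23.
With m₀=0, d₀=1 and mₖ₊₁ = dₖaₖ − mₖ, dₖ₊₁ = (n − mₖ₊₁²)/dₖ, aₖ₊₁ = ⌊(a₀+mₖ₊₁)/dₖ₊₁⌋:
  k=1: m=23, d=28, a=1
  k=2: m=5, d=19, a=1
  k=3: m=14, d=19, a=1
  k=4: m=5, d=28, a=1
  k=5: m=23, d=1, a=46
d=1 and a=2a₀=46 at k=5, so the next step gives (m, d) = (23, 28) again — its k=1 value — and the period has length 5.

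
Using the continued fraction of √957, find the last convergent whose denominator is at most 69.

959/31

√957 = [30; 1, 14, 2, 14, 1, 60, …] (period length 6).
Convergents:
  p_0/q_0 = 30/1
  p_1/q_1 = 31/1
  p_2/q_2 = 464/15
  p_3/q_3 = 959/31
  p_4/q_4 = 13890/449
q_3 = 31 ≤ 69 < 449 = q_4, so the answer is 959/31.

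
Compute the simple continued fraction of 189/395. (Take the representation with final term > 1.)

189 = 0×395 + 189
395 = 2×189 + 17
189 = 11×17 + 2
17 = 8×2 + 1
2 = 2×1 + 0  (stop)
So 189/395 = [0; 2, 11, 8, 2].

[0; 2, 11, 8, 2]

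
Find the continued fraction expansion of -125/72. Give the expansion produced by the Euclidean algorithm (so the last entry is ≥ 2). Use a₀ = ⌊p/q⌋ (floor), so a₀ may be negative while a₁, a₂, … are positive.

-125 = -2*72 + 19
72 = 3*19 + 15
19 = 1*15 + 4
15 = 3*4 + 3
4 = 1*3 + 1
3 = 3*1 + 0  (stop)
So -125/72 = [-2; 3, 1, 3, 1, 3].

[-2; 3, 1, 3, 1, 3]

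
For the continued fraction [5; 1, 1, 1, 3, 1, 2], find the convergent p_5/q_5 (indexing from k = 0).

79/14

Using pₖ = aₖpₖ₋₁ + pₖ₋₂, qₖ = aₖqₖ₋₁ + qₖ₋₂ (with p₋₁=1, p₋₂=0, q₋₁=0, q₋₂=1):
  k=0: a=5, p=5, q=1
  k=1: a=1, p=6, q=1
  k=2: a=1, p=11, q=2
  k=3: a=1, p=17, q=3
  k=4: a=3, p=62, q=11
  k=5: a=1, p=79, q=14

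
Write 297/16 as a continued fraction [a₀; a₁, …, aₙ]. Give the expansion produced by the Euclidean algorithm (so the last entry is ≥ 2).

[18; 1, 1, 3, 2]

297 = 18×16 + 9
16 = 1×9 + 7
9 = 1×7 + 2
7 = 3×2 + 1
2 = 2×1 + 0  (stop)
So 297/16 = [18; 1, 1, 3, 2].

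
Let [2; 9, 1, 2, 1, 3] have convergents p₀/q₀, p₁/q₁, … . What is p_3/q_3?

Using pₖ = aₖpₖ₋₁ + pₖ₋₂, qₖ = aₖqₖ₋₁ + qₖ₋₂ (with p₋₁=1, p₋₂=0, q₋₁=0, q₋₂=1):
  k=0: a=2, p=2, q=1
  k=1: a=9, p=19, q=9
  k=2: a=1, p=21, q=10
  k=3: a=2, p=61, q=29

61/29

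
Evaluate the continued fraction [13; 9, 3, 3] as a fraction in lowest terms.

1219/93

Fold from the inside: start with 3/1.
  3 + 1/3 = 10/3
  9 + 3/10 = 93/10
  13 + 10/93 = 1219/93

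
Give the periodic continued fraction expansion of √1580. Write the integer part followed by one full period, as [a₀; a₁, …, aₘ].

[39; 1, 2, 1, 78]

a₀ = ⌊√1580⌋ = 39.
With m₀=0, d₀=1 and mₖ₊₁ = dₖaₖ − mₖ, dₖ₊₁ = (n − mₖ₊₁²)/dₖ, aₖ₊₁ = ⌊(a₀+mₖ₊₁)/dₖ₊₁⌋:
  k=1: m=39, d=59, a=1
  k=2: m=20, d=20, a=2
  k=3: m=20, d=59, a=1
  k=4: m=39, d=1, a=78
d=1 and a=2a₀=78 at k=4, so the next step gives (m, d) = (39, 59) again — its k=1 value — and the period has length 4.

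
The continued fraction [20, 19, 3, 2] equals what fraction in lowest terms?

Fold from the inside: start with 2/1.
  3 + 1/2 = 7/2
  19 + 2/7 = 135/7
  20 + 7/135 = 2707/135

2707/135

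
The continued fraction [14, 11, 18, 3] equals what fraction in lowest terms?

Using pₖ = aₖpₖ₋₁ + pₖ₋₂ and qₖ = aₖqₖ₋₁ + qₖ₋₂:
  k=0: a=14, p=14, q=1
  k=1: a=11, p=155, q=11
  k=2: a=18, p=2804, q=199
  k=3: a=3, p=8567, q=608

8567/608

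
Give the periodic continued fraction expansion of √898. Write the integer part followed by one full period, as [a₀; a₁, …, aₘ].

[29; 1, 28, 1, 58]

a₀ = ⌊√898⌋ = 29.
With m₀=0, d₀=1 and mₖ₊₁ = dₖaₖ − mₖ, dₖ₊₁ = (n − mₖ₊₁²)/dₖ, aₖ₊₁ = ⌊(a₀+mₖ₊₁)/dₖ₊₁⌋:
  k=1: m=29, d=57, a=1
  k=2: m=28, d=2, a=28
  k=3: m=28, d=57, a=1
  k=4: m=29, d=1, a=58
d=1 and a=2a₀=58 at k=4, so the next step gives (m, d) = (29, 57) again — its k=1 value — and the period has length 4.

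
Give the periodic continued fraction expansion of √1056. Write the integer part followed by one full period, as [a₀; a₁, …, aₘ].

[32; 2, 64]

a₀ = ⌊√1056⌋ = 32.
With m₀=0, d₀=1 and mₖ₊₁ = dₖaₖ − mₖ, dₖ₊₁ = (n − mₖ₊₁²)/dₖ, aₖ₊₁ = ⌊(a₀+mₖ₊₁)/dₖ₊₁⌋:
  k=1: m=32, d=32, a=2
  k=2: m=32, d=1, a=64
d=1 and a=2a₀=64 at k=2, so the next step gives (m, d) = (32, 32) again — its k=1 value — and the period has length 2.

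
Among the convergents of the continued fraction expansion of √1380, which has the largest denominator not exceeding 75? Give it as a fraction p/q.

1003/27

√1380 = [37; 6, 1, 2, 1, 6, 74, …] (period length 6).
Convergents:
  p_0/q_0 = 37/1
  p_1/q_1 = 223/6
  p_2/q_2 = 260/7
  p_3/q_3 = 743/20
  p_4/q_4 = 1003/27
  p_5/q_5 = 6761/182
q_4 = 27 ≤ 75 < 182 = q_5, so the answer is 1003/27.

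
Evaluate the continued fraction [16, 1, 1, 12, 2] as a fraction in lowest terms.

Fold from the inside: start with 2/1.
  12 + 1/2 = 25/2
  1 + 2/25 = 27/25
  1 + 25/27 = 52/27
  16 + 27/52 = 859/52

859/52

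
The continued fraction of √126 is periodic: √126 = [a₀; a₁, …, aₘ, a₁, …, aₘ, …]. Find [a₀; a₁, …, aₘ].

a₀ = ⌊√126⌋ = 11.
With m₀=0, d₀=1 and mₖ₊₁ = dₖaₖ − mₖ, dₖ₊₁ = (n − mₖ₊₁²)/dₖ, aₖ₊₁ = ⌊(a₀+mₖ₊₁)/dₖ₊₁⌋:
  k=1: m=11, d=5, a=4
  k=2: m=9, d=9, a=2
  k=3: m=9, d=5, a=4
  k=4: m=11, d=1, a=22
d=1 and a=2a₀=22 at k=4, so the next step gives (m, d) = (11, 5) again — its k=1 value — and the period has length 4.

[11; 4, 2, 4, 22]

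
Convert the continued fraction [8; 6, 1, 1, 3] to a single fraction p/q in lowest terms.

375/46

Fold from the inside: start with 3/1.
  1 + 1/3 = 4/3
  1 + 3/4 = 7/4
  6 + 4/7 = 46/7
  8 + 7/46 = 375/46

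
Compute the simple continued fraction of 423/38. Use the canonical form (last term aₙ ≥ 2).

423 = 11*38 + 5
38 = 7*5 + 3
5 = 1*3 + 2
3 = 1*2 + 1
2 = 2*1 + 0  (stop)
So 423/38 = [11; 7, 1, 1, 2].

[11; 7, 1, 1, 2]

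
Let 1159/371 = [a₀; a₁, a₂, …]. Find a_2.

1159 = 3·371 + 46   →  a_0 = 3
371 = 8·46 + 3   →  a_1 = 8
46 = 15·3 + 1   →  a_2 = 15

15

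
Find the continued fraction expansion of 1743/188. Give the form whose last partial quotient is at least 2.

[9; 3, 1, 2, 5, 3]

1743 = 9×188 + 51
188 = 3×51 + 35
51 = 1×35 + 16
35 = 2×16 + 3
16 = 5×3 + 1
3 = 3×1 + 0  (stop)
So 1743/188 = [9; 3, 1, 2, 5, 3].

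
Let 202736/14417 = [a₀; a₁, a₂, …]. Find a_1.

16

202736 = 14·14417 + 898   →  a_0 = 14
14417 = 16·898 + 49   →  a_1 = 16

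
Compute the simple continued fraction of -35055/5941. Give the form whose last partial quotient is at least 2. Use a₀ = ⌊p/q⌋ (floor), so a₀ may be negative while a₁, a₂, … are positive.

-35055 = -6·5941 + 591
5941 = 10·591 + 31
591 = 19·31 + 2
31 = 15·2 + 1
2 = 2·1 + 0  (stop)
So -35055/5941 = [-6; 10, 19, 15, 2].

[-6; 10, 19, 15, 2]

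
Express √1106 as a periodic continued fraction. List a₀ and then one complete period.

a₀ = ⌊√1106⌋ = 33.
With m₀=0, d₀=1 and mₖ₊₁ = dₖaₖ − mₖ, dₖ₊₁ = (n − mₖ₊₁²)/dₖ, aₖ₊₁ = ⌊(a₀+mₖ₊₁)/dₖ₊₁⌋:
  k=1: m=33, d=17, a=3
  k=2: m=18, d=46, a=1
  k=3: m=28, d=7, a=8
  k=4: m=28, d=46, a=1
  k=5: m=18, d=17, a=3
  k=6: m=33, d=1, a=66
d=1 and a=2a₀=66 at k=6, so the next step gives (m, d) = (33, 17) again — its k=1 value — and the period has length 6.

[33; 3, 1, 8, 1, 3, 66]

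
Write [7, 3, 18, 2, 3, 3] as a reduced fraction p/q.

9489/1295

Using pₖ = aₖpₖ₋₁ + pₖ₋₂ and qₖ = aₖqₖ₋₁ + qₖ₋₂:
  k=0: a=7, p=7, q=1
  k=1: a=3, p=22, q=3
  k=2: a=18, p=403, q=55
  k=3: a=2, p=828, q=113
  k=4: a=3, p=2887, q=394
  k=5: a=3, p=9489, q=1295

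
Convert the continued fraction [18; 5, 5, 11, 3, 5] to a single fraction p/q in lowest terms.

87069/4786

Using pₖ = aₖpₖ₋₁ + pₖ₋₂ and qₖ = aₖqₖ₋₁ + qₖ₋₂:
  k=0: a=18, p=18, q=1
  k=1: a=5, p=91, q=5
  k=2: a=5, p=473, q=26
  k=3: a=11, p=5294, q=291
  k=4: a=3, p=16355, q=899
  k=5: a=5, p=87069, q=4786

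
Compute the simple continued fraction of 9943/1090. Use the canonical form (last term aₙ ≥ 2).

9943 = 9×1090 + 133
1090 = 8×133 + 26
133 = 5×26 + 3
26 = 8×3 + 2
3 = 1×2 + 1
2 = 2×1 + 0  (stop)
So 9943/1090 = [9; 8, 5, 8, 1, 2].

[9; 8, 5, 8, 1, 2]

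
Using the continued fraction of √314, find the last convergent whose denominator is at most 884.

15381/868

√314 = [17; 1, 2, 1, 1, 2, 1, 34, …] (period length 7).
Convergents:
  p_0/q_0 = 17/1
  p_1/q_1 = 18/1
  p_2/q_2 = 53/3
  p_3/q_3 = 71/4
  p_4/q_4 = 124/7
  p_5/q_5 = 319/18
  p_6/q_6 = 443/25
  p_7/q_7 = 15381/868
  p_8/q_8 = 15824/893
q_7 = 868 ≤ 884 < 893 = q_8, so the answer is 15381/868.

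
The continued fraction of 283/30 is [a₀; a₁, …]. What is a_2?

283 = 9·30 + 13   →  a_0 = 9
30 = 2·13 + 4   →  a_1 = 2
13 = 3·4 + 1   →  a_2 = 3

3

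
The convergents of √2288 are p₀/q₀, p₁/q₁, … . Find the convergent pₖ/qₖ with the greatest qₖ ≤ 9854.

√2288 = [47; 1, 4, 1, 94, …] (period length 4).
Convergents:
  p_0/q_0 = 47/1
  p_1/q_1 = 48/1
  p_2/q_2 = 239/5
  p_3/q_3 = 287/6
  p_4/q_4 = 27217/569
  p_5/q_5 = 27504/575
  p_6/q_6 = 137233/2869
  p_7/q_7 = 164737/3444
  p_8/q_8 = 15622511/326605
q_7 = 3444 ≤ 9854 < 326605 = q_8, so the answer is 164737/3444.

164737/3444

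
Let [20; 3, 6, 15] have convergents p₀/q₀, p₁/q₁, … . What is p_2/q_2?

386/19

Using pₖ = aₖpₖ₋₁ + pₖ₋₂, qₖ = aₖqₖ₋₁ + qₖ₋₂ (with p₋₁=1, p₋₂=0, q₋₁=0, q₋₂=1):
  k=0: a=20, p=20, q=1
  k=1: a=3, p=61, q=3
  k=2: a=6, p=386, q=19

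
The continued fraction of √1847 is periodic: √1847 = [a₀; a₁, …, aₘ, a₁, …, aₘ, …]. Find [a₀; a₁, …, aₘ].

a₀ = ⌊√1847⌋ = 42.
With m₀=0, d₀=1 and mₖ₊₁ = dₖaₖ − mₖ, dₖ₊₁ = (n − mₖ₊₁²)/dₖ, aₖ₊₁ = ⌊(a₀+mₖ₊₁)/dₖ₊₁⌋:
  k=1: m=42, d=83, a=1
  k=2: m=41, d=2, a=41
  k=3: m=41, d=83, a=1
  k=4: m=42, d=1, a=84
d=1 and a=2a₀=84 at k=4, so the next step gives (m, d) = (42, 83) again — its k=1 value — and the period has length 4.

[42; 1, 41, 1, 84]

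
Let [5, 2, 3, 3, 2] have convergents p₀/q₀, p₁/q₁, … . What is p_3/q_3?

125/23

Using pₖ = aₖpₖ₋₁ + pₖ₋₂, qₖ = aₖqₖ₋₁ + qₖ₋₂ (with p₋₁=1, p₋₂=0, q₋₁=0, q₋₂=1):
  k=0: a=5, p=5, q=1
  k=1: a=2, p=11, q=2
  k=2: a=3, p=38, q=7
  k=3: a=3, p=125, q=23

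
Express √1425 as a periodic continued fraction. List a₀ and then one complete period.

a₀ = ⌊√1425⌋ = 37.

[37; 1, 2, 1, 74]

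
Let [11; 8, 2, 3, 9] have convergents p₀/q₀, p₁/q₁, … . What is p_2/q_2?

Using pₖ = aₖpₖ₋₁ + pₖ₋₂, qₖ = aₖqₖ₋₁ + qₖ₋₂ (with p₋₁=1, p₋₂=0, q₋₁=0, q₋₂=1):
  k=0: a=11, p=11, q=1
  k=1: a=8, p=89, q=8
  k=2: a=2, p=189, q=17

189/17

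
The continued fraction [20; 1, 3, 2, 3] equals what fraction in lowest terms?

644/31

Using pₖ = aₖpₖ₋₁ + pₖ₋₂ and qₖ = aₖqₖ₋₁ + qₖ₋₂:
  k=0: a=20, p=20, q=1
  k=1: a=1, p=21, q=1
  k=2: a=3, p=83, q=4
  k=3: a=2, p=187, q=9
  k=4: a=3, p=644, q=31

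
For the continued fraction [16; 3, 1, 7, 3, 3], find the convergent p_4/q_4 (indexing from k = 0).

1577/97

Using pₖ = aₖpₖ₋₁ + pₖ₋₂, qₖ = aₖqₖ₋₁ + qₖ₋₂ (with p₋₁=1, p₋₂=0, q₋₁=0, q₋₂=1):
  k=0: a=16, p=16, q=1
  k=1: a=3, p=49, q=3
  k=2: a=1, p=65, q=4
  k=3: a=7, p=504, q=31
  k=4: a=3, p=1577, q=97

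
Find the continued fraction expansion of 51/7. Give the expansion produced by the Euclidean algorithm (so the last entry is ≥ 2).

51 = 7·7 + 2
7 = 3·2 + 1
2 = 2·1 + 0  (stop)
So 51/7 = [7; 3, 2].

[7; 3, 2]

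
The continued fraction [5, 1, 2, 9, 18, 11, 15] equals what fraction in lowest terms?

480299/84582

Using pₖ = aₖpₖ₋₁ + pₖ₋₂ and qₖ = aₖqₖ₋₁ + qₖ₋₂:
  k=0: a=5, p=5, q=1
  k=1: a=1, p=6, q=1
  k=2: a=2, p=17, q=3
  k=3: a=9, p=159, q=28
  k=4: a=18, p=2879, q=507
  k=5: a=11, p=31828, q=5605
  k=6: a=15, p=480299, q=84582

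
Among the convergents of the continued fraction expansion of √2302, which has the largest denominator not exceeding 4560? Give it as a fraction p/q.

√2302 = [47; 1, 46, 1, 94, …] (period length 4).
Convergents:
  p_0/q_0 = 47/1
  p_1/q_1 = 48/1
  p_2/q_2 = 2255/47
  p_3/q_3 = 2303/48
  p_4/q_4 = 218737/4559
  p_5/q_5 = 221040/4607
q_4 = 4559 ≤ 4560 < 4607 = q_5, so the answer is 218737/4559.

218737/4559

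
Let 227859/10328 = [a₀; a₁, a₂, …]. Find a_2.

16

227859 = 22·10328 + 643   →  a_0 = 22
10328 = 16·643 + 40   →  a_1 = 16
643 = 16·40 + 3   →  a_2 = 16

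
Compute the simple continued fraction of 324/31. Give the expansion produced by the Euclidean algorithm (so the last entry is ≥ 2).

324 = 10×31 + 14
31 = 2×14 + 3
14 = 4×3 + 2
3 = 1×2 + 1
2 = 2×1 + 0  (stop)
So 324/31 = [10; 2, 4, 1, 2].

[10; 2, 4, 1, 2]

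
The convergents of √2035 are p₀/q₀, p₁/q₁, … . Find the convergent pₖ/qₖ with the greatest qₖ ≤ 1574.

√2035 = [45; 9, 90, …] (period length 2).
Convergents:
  p_0/q_0 = 45/1
  p_1/q_1 = 406/9
  p_2/q_2 = 36585/811
  p_3/q_3 = 329671/7308
q_2 = 811 ≤ 1574 < 7308 = q_3, so the answer is 36585/811.

36585/811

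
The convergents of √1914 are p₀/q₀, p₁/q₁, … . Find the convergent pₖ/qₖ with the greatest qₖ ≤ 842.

15356/351

√1914 = [43; 1, 2, 1, 86, …] (period length 4).
Convergents:
  p_0/q_0 = 43/1
  p_1/q_1 = 44/1
  p_2/q_2 = 131/3
  p_3/q_3 = 175/4
  p_4/q_4 = 15181/347
  p_5/q_5 = 15356/351
  p_6/q_6 = 45893/1049
q_5 = 351 ≤ 842 < 1049 = q_6, so the answer is 15356/351.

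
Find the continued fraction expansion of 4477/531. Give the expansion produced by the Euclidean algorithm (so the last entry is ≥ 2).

4477 = 8×531 + 229
531 = 2×229 + 73
229 = 3×73 + 10
73 = 7×10 + 3
10 = 3×3 + 1
3 = 3×1 + 0  (stop)
So 4477/531 = [8; 2, 3, 7, 3, 3].

[8; 2, 3, 7, 3, 3]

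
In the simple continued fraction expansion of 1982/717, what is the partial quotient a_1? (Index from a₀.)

1

1982 = 2·717 + 548   →  a_0 = 2
717 = 1·548 + 169   →  a_1 = 1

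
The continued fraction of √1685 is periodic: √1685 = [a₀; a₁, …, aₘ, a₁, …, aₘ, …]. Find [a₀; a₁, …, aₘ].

[41; 20, 1, 1, 20, 82]

a₀ = ⌊√1685⌋ = 41.
With m₀=0, d₀=1 and mₖ₊₁ = dₖaₖ − mₖ, dₖ₊₁ = (n − mₖ₊₁²)/dₖ, aₖ₊₁ = ⌊(a₀+mₖ₊₁)/dₖ₊₁⌋:
  k=1: m=41, d=4, a=20
  k=2: m=39, d=41, a=1
  k=3: m=2, d=41, a=1
  k=4: m=39, d=4, a=20
  k=5: m=41, d=1, a=82
d=1 and a=2a₀=82 at k=5, so the next step gives (m, d) = (41, 4) again — its k=1 value — and the period has length 5.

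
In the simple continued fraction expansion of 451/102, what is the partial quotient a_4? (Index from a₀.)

2

451 = 4·102 + 43   →  a_0 = 4
102 = 2·43 + 16   →  a_1 = 2
43 = 2·16 + 11   →  a_2 = 2
16 = 1·11 + 5   →  a_3 = 1
11 = 2·5 + 1   →  a_4 = 2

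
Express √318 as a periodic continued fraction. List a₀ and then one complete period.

a₀ = ⌊√318⌋ = 17.
With m₀=0, d₀=1 and mₖ₊₁ = dₖaₖ − mₖ, dₖ₊₁ = (n − mₖ₊₁²)/dₖ, aₖ₊₁ = ⌊(a₀+mₖ₊₁)/dₖ₊₁⌋:
  k=1: m=17, d=29, a=1
  k=2: m=12, d=6, a=4
  k=3: m=12, d=29, a=1
  k=4: m=17, d=1, a=34
d=1 and a=2a₀=34 at k=4, so the next step gives (m, d) = (17, 29) again — its k=1 value — and the period has length 4.

[17; 1, 4, 1, 34]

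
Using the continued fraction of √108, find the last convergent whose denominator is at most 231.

√108 = [10; 2, 1, 1, 4, 1, 1, 2, 20, …] (period length 8).
Convergents:
  p_0/q_0 = 10/1
  p_1/q_1 = 21/2
  p_2/q_2 = 31/3
  p_3/q_3 = 52/5
  p_4/q_4 = 239/23
  p_5/q_5 = 291/28
  p_6/q_6 = 530/51
  p_7/q_7 = 1351/130
  p_8/q_8 = 27550/2651
q_7 = 130 ≤ 231 < 2651 = q_8, so the answer is 1351/130.

1351/130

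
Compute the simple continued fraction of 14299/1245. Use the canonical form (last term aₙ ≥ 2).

14299 = 11×1245 + 604
1245 = 2×604 + 37
604 = 16×37 + 12
37 = 3×12 + 1
12 = 12×1 + 0  (stop)
So 14299/1245 = [11; 2, 16, 3, 12].

[11; 2, 16, 3, 12]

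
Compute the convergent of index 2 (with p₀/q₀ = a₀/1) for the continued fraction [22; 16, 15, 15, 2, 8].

5317/241

Using pₖ = aₖpₖ₋₁ + pₖ₋₂, qₖ = aₖqₖ₋₁ + qₖ₋₂ (with p₋₁=1, p₋₂=0, q₋₁=0, q₋₂=1):
  k=0: a=22, p=22, q=1
  k=1: a=16, p=353, q=16
  k=2: a=15, p=5317, q=241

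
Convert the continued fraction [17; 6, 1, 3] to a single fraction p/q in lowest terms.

Fold from the inside: start with 3/1.
  1 + 1/3 = 4/3
  6 + 3/4 = 27/4
  17 + 4/27 = 463/27

463/27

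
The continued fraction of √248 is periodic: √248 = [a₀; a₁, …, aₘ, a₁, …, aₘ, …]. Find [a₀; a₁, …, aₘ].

[15; 1, 2, 1, 30]

a₀ = ⌊√248⌋ = 15.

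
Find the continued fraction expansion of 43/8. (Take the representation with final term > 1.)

[5; 2, 1, 2]

43 = 5·8 + 3
8 = 2·3 + 2
3 = 1·2 + 1
2 = 2·1 + 0  (stop)
So 43/8 = [5; 2, 1, 2].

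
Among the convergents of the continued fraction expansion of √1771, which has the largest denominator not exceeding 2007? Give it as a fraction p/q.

√1771 = [42; 12, 84, …] (period length 2).
Convergents:
  p_0/q_0 = 42/1
  p_1/q_1 = 505/12
  p_2/q_2 = 42462/1009
  p_3/q_3 = 510049/12120
q_2 = 1009 ≤ 2007 < 12120 = q_3, so the answer is 42462/1009.

42462/1009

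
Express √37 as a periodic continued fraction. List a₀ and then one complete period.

[6; 12]

a₀ = ⌊√37⌋ = 6.
With m₀=0, d₀=1 and mₖ₊₁ = dₖaₖ − mₖ, dₖ₊₁ = (n − mₖ₊₁²)/dₖ, aₖ₊₁ = ⌊(a₀+mₖ₊₁)/dₖ₊₁⌋:
  k=1: m=6, d=1, a=12
d=1 and a=2a₀=12 at k=1, so the next step gives (m, d) = (6, 1) again — its k=1 value — and the period has length 1.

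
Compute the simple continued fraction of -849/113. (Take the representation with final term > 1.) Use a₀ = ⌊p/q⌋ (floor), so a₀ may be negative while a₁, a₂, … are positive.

[-8; 2, 18, 3]

-849 = -8·113 + 55
113 = 2·55 + 3
55 = 18·3 + 1
3 = 3·1 + 0  (stop)
So -849/113 = [-8; 2, 18, 3].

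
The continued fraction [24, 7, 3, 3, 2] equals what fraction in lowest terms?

4055/168

Fold from the inside: start with 2/1.
  3 + 1/2 = 7/2
  3 + 2/7 = 23/7
  7 + 7/23 = 168/23
  24 + 23/168 = 4055/168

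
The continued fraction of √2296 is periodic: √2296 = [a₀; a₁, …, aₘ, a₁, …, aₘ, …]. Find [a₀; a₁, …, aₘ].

a₀ = ⌊√2296⌋ = 47.
With m₀=0, d₀=1 and mₖ₊₁ = dₖaₖ − mₖ, dₖ₊₁ = (n − mₖ₊₁²)/dₖ, aₖ₊₁ = ⌊(a₀+mₖ₊₁)/dₖ₊₁⌋:
  k=1: m=47, d=87, a=1
  k=2: m=40, d=8, a=10
  k=3: m=40, d=87, a=1
  k=4: m=47, d=1, a=94
d=1 and a=2a₀=94 at k=4, so the next step gives (m, d) = (47, 87) again — its k=1 value — and the period has length 4.

[47; 1, 10, 1, 94]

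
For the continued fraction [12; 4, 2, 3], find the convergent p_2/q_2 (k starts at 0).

110/9

Using pₖ = aₖpₖ₋₁ + pₖ₋₂, qₖ = aₖqₖ₋₁ + qₖ₋₂ (with p₋₁=1, p₋₂=0, q₋₁=0, q₋₂=1):
  k=0: a=12, p=12, q=1
  k=1: a=4, p=49, q=4
  k=2: a=2, p=110, q=9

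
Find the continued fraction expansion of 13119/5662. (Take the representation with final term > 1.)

13119 = 2·5662 + 1795
5662 = 3·1795 + 277
1795 = 6·277 + 133
277 = 2·133 + 11
133 = 12·11 + 1
11 = 11·1 + 0  (stop)
So 13119/5662 = [2; 3, 6, 2, 12, 11].

[2; 3, 6, 2, 12, 11]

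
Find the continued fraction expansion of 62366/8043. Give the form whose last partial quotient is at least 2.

62366 = 7×8043 + 6065
8043 = 1×6065 + 1978
6065 = 3×1978 + 131
1978 = 15×131 + 13
131 = 10×13 + 1
13 = 13×1 + 0  (stop)
So 62366/8043 = [7; 1, 3, 15, 10, 13].

[7; 1, 3, 15, 10, 13]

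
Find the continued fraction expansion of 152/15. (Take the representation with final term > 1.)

[10; 7, 2]

152 = 10·15 + 2
15 = 7·2 + 1
2 = 2·1 + 0  (stop)
So 152/15 = [10; 7, 2].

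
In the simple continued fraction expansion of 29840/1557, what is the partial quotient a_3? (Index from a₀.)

7

29840 = 19·1557 + 257   →  a_0 = 19
1557 = 6·257 + 15   →  a_1 = 6
257 = 17·15 + 2   →  a_2 = 17
15 = 7·2 + 1   →  a_3 = 7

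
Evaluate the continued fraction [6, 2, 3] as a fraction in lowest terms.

Fold from the inside: start with 3/1.
  2 + 1/3 = 7/3
  6 + 3/7 = 45/7

45/7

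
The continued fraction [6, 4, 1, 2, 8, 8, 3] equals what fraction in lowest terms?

18436/2967

Fold from the inside: start with 3/1.
  8 + 1/3 = 25/3
  8 + 3/25 = 203/25
  2 + 25/203 = 431/203
  1 + 203/431 = 634/431
  4 + 431/634 = 2967/634
  6 + 634/2967 = 18436/2967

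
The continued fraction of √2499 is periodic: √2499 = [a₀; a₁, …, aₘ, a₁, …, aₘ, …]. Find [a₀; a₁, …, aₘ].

a₀ = ⌊√2499⌋ = 49.

[49; 1, 98]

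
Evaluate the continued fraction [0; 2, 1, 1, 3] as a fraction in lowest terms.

7/18

Using pₖ = aₖpₖ₋₁ + pₖ₋₂ and qₖ = aₖqₖ₋₁ + qₖ₋₂:
  k=0: a=0, p=0, q=1
  k=1: a=2, p=1, q=2
  k=2: a=1, p=1, q=3
  k=3: a=1, p=2, q=5
  k=4: a=3, p=7, q=18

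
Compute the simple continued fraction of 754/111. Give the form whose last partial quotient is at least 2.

754 = 6·111 + 88
111 = 1·88 + 23
88 = 3·23 + 19
23 = 1·19 + 4
19 = 4·4 + 3
4 = 1·3 + 1
3 = 3·1 + 0  (stop)
So 754/111 = [6; 1, 3, 1, 4, 1, 3].

[6; 1, 3, 1, 4, 1, 3]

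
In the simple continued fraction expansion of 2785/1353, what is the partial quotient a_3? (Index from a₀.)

1

2785 = 2·1353 + 79   →  a_0 = 2
1353 = 17·79 + 10   →  a_1 = 17
79 = 7·10 + 9   →  a_2 = 7
10 = 1·9 + 1   →  a_3 = 1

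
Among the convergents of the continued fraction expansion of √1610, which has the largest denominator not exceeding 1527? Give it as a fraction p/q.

25720/641

√1610 = [40; 8, 80, …] (period length 2).
Convergents:
  p_0/q_0 = 40/1
  p_1/q_1 = 321/8
  p_2/q_2 = 25720/641
  p_3/q_3 = 206081/5136
q_2 = 641 ≤ 1527 < 5136 = q_3, so the answer is 25720/641.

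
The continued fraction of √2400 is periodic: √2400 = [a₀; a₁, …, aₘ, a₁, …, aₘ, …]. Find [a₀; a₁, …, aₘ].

[48; 1, 96]

a₀ = ⌊√2400⌋ = 48.
With m₀=0, d₀=1 and mₖ₊₁ = dₖaₖ − mₖ, dₖ₊₁ = (n − mₖ₊₁²)/dₖ, aₖ₊₁ = ⌊(a₀+mₖ₊₁)/dₖ₊₁⌋:
  k=1: m=48, d=96, a=1
  k=2: m=48, d=1, a=96
d=1 and a=2a₀=96 at k=2, so the next step gives (m, d) = (48, 96) again — its k=1 value — and the period has length 2.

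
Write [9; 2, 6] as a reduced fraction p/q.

123/13

Using pₖ = aₖpₖ₋₁ + pₖ₋₂ and qₖ = aₖqₖ₋₁ + qₖ₋₂:
  k=0: a=9, p=9, q=1
  k=1: a=2, p=19, q=2
  k=2: a=6, p=123, q=13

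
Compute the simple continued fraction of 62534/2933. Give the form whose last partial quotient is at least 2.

[21; 3, 8, 1, 1, 4, 12]

62534 = 21*2933 + 941
2933 = 3*941 + 110
941 = 8*110 + 61
110 = 1*61 + 49
61 = 1*49 + 12
49 = 4*12 + 1
12 = 12*1 + 0  (stop)
So 62534/2933 = [21; 3, 8, 1, 1, 4, 12].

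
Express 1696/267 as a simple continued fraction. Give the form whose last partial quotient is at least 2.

1696 = 6*267 + 94
267 = 2*94 + 79
94 = 1*79 + 15
79 = 5*15 + 4
15 = 3*4 + 3
4 = 1*3 + 1
3 = 3*1 + 0  (stop)
So 1696/267 = [6; 2, 1, 5, 3, 1, 3].

[6; 2, 1, 5, 3, 1, 3]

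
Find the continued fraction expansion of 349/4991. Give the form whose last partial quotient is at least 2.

349 = 0×4991 + 349
4991 = 14×349 + 105
349 = 3×105 + 34
105 = 3×34 + 3
34 = 11×3 + 1
3 = 3×1 + 0  (stop)
So 349/4991 = [0; 14, 3, 3, 11, 3].

[0; 14, 3, 3, 11, 3]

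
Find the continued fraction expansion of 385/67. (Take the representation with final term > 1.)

[5; 1, 2, 1, 16]

385 = 5×67 + 50
67 = 1×50 + 17
50 = 2×17 + 16
17 = 1×16 + 1
16 = 16×1 + 0  (stop)
So 385/67 = [5; 1, 2, 1, 16].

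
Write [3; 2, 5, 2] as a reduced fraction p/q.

Fold from the inside: start with 2/1.
  5 + 1/2 = 11/2
  2 + 2/11 = 24/11
  3 + 11/24 = 83/24

83/24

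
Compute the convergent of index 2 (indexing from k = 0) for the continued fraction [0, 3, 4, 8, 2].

4/13

Using pₖ = aₖpₖ₋₁ + pₖ₋₂, qₖ = aₖqₖ₋₁ + qₖ₋₂ (with p₋₁=1, p₋₂=0, q₋₁=0, q₋₂=1):
  k=0: a=0, p=0, q=1
  k=1: a=3, p=1, q=3
  k=2: a=4, p=4, q=13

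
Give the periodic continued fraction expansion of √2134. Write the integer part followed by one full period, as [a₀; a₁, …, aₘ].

[46; 5, 8, 5, 92]

a₀ = ⌊√2134⌋ = 46.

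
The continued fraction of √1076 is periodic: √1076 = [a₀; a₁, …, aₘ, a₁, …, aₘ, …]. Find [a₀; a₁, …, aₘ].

a₀ = ⌊√1076⌋ = 32.
With m₀=0, d₀=1 and mₖ₊₁ = dₖaₖ − mₖ, dₖ₊₁ = (n − mₖ₊₁²)/dₖ, aₖ₊₁ = ⌊(a₀+mₖ₊₁)/dₖ₊₁⌋:
  k=1: m=32, d=52, a=1
  k=2: m=20, d=13, a=4
  k=3: m=32, d=4, a=16
  k=4: m=32, d=13, a=4
  k=5: m=20, d=52, a=1
  k=6: m=32, d=1, a=64
d=1 and a=2a₀=64 at k=6, so the next step gives (m, d) = (32, 52) again — its k=1 value — and the period has length 6.

[32; 1, 4, 16, 4, 1, 64]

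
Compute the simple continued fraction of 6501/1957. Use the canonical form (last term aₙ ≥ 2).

6501 = 3*1957 + 630
1957 = 3*630 + 67
630 = 9*67 + 27
67 = 2*27 + 13
27 = 2*13 + 1
13 = 13*1 + 0  (stop)
So 6501/1957 = [3; 3, 9, 2, 2, 13].

[3; 3, 9, 2, 2, 13]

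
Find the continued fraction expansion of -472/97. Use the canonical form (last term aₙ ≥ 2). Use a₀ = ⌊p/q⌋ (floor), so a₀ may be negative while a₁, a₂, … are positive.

-472 = -5×97 + 13
97 = 7×13 + 6
13 = 2×6 + 1
6 = 6×1 + 0  (stop)
So -472/97 = [-5; 7, 2, 6].

[-5; 7, 2, 6]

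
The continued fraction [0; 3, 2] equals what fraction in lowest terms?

2/7

Fold from the inside: start with 2/1.
  3 + 1/2 = 7/2
  0 + 2/7 = 2/7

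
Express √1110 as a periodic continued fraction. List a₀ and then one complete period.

a₀ = ⌊√1110⌋ = 33.
With m₀=0, d₀=1 and mₖ₊₁ = dₖaₖ − mₖ, dₖ₊₁ = (n − mₖ₊₁²)/dₖ, aₖ₊₁ = ⌊(a₀+mₖ₊₁)/dₖ₊₁⌋:
  k=1: m=33, d=21, a=3
  k=2: m=30, d=10, a=6
  k=3: m=30, d=21, a=3
  k=4: m=33, d=1, a=66
d=1 and a=2a₀=66 at k=4, so the next step gives (m, d) = (33, 21) again — its k=1 value — and the period has length 4.

[33; 3, 6, 3, 66]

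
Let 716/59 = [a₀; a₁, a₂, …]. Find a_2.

716 = 12·59 + 8   →  a_0 = 12
59 = 7·8 + 3   →  a_1 = 7
8 = 2·3 + 2   →  a_2 = 2

2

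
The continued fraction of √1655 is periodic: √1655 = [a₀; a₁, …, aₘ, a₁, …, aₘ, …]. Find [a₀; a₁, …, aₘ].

a₀ = ⌊√1655⌋ = 40.
With m₀=0, d₀=1 and mₖ₊₁ = dₖaₖ − mₖ, dₖ₊₁ = (n − mₖ₊₁²)/dₖ, aₖ₊₁ = ⌊(a₀+mₖ₊₁)/dₖ₊₁⌋:
  k=1: m=40, d=55, a=1
  k=2: m=15, d=26, a=2
  k=3: m=37, d=11, a=7
  k=4: m=40, d=5, a=16
  k=5: m=40, d=11, a=7
  k=6: m=37, d=26, a=2
  k=7: m=15, d=55, a=1
  k=8: m=40, d=1, a=80
d=1 and a=2a₀=80 at k=8, so the next step gives (m, d) = (40, 55) again — its k=1 value — and the period has length 8.

[40; 1, 2, 7, 16, 7, 2, 1, 80]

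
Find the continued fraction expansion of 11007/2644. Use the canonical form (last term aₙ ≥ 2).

[4; 6, 7, 2, 3, 8]

11007 = 4·2644 + 431
2644 = 6·431 + 58
431 = 7·58 + 25
58 = 2·25 + 8
25 = 3·8 + 1
8 = 8·1 + 0  (stop)
So 11007/2644 = [4; 6, 7, 2, 3, 8].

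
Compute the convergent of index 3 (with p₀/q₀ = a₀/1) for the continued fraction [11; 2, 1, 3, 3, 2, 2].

125/11

Using pₖ = aₖpₖ₋₁ + pₖ₋₂, qₖ = aₖqₖ₋₁ + qₖ₋₂ (with p₋₁=1, p₋₂=0, q₋₁=0, q₋₂=1):
  k=0: a=11, p=11, q=1
  k=1: a=2, p=23, q=2
  k=2: a=1, p=34, q=3
  k=3: a=3, p=125, q=11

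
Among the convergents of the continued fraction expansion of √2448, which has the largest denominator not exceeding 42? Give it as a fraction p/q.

√2448 = [49; 2, 10, 2, 98, …] (period length 4).
Convergents:
  p_0/q_0 = 49/1
  p_1/q_1 = 99/2
  p_2/q_2 = 1039/21
  p_3/q_3 = 2177/44
q_2 = 21 ≤ 42 < 44 = q_3, so the answer is 1039/21.

1039/21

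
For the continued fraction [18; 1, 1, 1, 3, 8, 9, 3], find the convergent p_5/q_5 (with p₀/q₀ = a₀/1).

1696/91

Using pₖ = aₖpₖ₋₁ + pₖ₋₂, qₖ = aₖqₖ₋₁ + qₖ₋₂ (with p₋₁=1, p₋₂=0, q₋₁=0, q₋₂=1):
  k=0: a=18, p=18, q=1
  k=1: a=1, p=19, q=1
  k=2: a=1, p=37, q=2
  k=3: a=1, p=56, q=3
  k=4: a=3, p=205, q=11
  k=5: a=8, p=1696, q=91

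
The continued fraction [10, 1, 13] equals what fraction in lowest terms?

Using pₖ = aₖpₖ₋₁ + pₖ₋₂ and qₖ = aₖqₖ₋₁ + qₖ₋₂:
  k=0: a=10, p=10, q=1
  k=1: a=1, p=11, q=1
  k=2: a=13, p=153, q=14

153/14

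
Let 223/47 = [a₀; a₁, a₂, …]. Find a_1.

223 = 4·47 + 35   →  a_0 = 4
47 = 1·35 + 12   →  a_1 = 1

1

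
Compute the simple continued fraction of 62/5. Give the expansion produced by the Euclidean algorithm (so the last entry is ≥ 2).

[12; 2, 2]

62 = 12*5 + 2
5 = 2*2 + 1
2 = 2*1 + 0  (stop)
So 62/5 = [12; 2, 2].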